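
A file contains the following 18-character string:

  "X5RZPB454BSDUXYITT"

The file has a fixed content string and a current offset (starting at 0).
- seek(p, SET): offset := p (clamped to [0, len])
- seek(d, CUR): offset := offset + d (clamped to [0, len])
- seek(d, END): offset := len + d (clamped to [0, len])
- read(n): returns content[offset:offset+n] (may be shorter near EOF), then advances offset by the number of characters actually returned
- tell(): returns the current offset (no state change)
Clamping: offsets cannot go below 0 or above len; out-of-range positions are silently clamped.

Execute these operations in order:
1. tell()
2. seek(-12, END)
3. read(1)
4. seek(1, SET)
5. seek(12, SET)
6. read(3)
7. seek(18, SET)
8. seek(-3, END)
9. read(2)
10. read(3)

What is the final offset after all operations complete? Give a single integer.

After 1 (tell()): offset=0
After 2 (seek(-12, END)): offset=6
After 3 (read(1)): returned '4', offset=7
After 4 (seek(1, SET)): offset=1
After 5 (seek(12, SET)): offset=12
After 6 (read(3)): returned 'UXY', offset=15
After 7 (seek(18, SET)): offset=18
After 8 (seek(-3, END)): offset=15
After 9 (read(2)): returned 'IT', offset=17
After 10 (read(3)): returned 'T', offset=18

Answer: 18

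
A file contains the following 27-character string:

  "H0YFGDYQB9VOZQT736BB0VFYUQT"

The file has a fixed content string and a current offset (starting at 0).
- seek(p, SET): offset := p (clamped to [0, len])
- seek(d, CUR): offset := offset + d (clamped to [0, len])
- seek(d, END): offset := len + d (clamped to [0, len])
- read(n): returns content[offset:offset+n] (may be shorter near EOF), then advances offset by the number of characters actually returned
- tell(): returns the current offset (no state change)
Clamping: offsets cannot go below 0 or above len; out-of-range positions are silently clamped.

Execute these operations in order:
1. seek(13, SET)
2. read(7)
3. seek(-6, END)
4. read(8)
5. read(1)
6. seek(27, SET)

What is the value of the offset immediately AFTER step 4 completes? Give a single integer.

After 1 (seek(13, SET)): offset=13
After 2 (read(7)): returned 'QT736BB', offset=20
After 3 (seek(-6, END)): offset=21
After 4 (read(8)): returned 'VFYUQT', offset=27

Answer: 27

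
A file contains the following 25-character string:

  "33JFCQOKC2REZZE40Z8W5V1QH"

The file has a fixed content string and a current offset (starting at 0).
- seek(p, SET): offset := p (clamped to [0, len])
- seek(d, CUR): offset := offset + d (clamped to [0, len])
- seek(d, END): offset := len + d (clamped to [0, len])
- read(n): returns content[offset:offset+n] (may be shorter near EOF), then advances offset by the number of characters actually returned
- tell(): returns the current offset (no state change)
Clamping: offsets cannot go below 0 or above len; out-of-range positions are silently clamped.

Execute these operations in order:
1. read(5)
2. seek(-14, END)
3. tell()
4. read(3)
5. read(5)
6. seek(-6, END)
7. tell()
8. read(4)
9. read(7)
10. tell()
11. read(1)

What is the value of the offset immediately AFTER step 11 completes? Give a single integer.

After 1 (read(5)): returned '33JFC', offset=5
After 2 (seek(-14, END)): offset=11
After 3 (tell()): offset=11
After 4 (read(3)): returned 'EZZ', offset=14
After 5 (read(5)): returned 'E40Z8', offset=19
After 6 (seek(-6, END)): offset=19
After 7 (tell()): offset=19
After 8 (read(4)): returned 'W5V1', offset=23
After 9 (read(7)): returned 'QH', offset=25
After 10 (tell()): offset=25
After 11 (read(1)): returned '', offset=25

Answer: 25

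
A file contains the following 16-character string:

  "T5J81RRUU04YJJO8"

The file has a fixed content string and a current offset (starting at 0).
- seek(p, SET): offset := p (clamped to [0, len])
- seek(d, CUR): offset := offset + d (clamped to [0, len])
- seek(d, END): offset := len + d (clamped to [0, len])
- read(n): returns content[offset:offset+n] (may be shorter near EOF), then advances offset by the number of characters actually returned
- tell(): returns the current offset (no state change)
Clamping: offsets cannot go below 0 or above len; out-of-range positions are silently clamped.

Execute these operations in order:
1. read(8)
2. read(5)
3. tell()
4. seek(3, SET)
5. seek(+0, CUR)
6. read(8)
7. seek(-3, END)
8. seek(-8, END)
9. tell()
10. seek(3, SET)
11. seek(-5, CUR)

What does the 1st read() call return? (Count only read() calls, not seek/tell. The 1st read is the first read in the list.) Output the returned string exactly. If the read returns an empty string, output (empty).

After 1 (read(8)): returned 'T5J81RRU', offset=8
After 2 (read(5)): returned 'U04YJ', offset=13
After 3 (tell()): offset=13
After 4 (seek(3, SET)): offset=3
After 5 (seek(+0, CUR)): offset=3
After 6 (read(8)): returned '81RRUU04', offset=11
After 7 (seek(-3, END)): offset=13
After 8 (seek(-8, END)): offset=8
After 9 (tell()): offset=8
After 10 (seek(3, SET)): offset=3
After 11 (seek(-5, CUR)): offset=0

Answer: T5J81RRU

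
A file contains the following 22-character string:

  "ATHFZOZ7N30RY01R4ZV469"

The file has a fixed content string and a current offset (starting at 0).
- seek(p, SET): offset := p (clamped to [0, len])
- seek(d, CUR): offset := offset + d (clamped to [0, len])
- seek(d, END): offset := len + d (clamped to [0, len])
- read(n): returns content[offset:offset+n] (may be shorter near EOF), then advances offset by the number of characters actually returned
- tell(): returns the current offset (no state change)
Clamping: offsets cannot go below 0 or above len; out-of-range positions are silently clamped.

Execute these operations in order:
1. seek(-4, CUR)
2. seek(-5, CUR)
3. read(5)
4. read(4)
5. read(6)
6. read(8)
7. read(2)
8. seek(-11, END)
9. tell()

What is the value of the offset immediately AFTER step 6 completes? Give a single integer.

Answer: 22

Derivation:
After 1 (seek(-4, CUR)): offset=0
After 2 (seek(-5, CUR)): offset=0
After 3 (read(5)): returned 'ATHFZ', offset=5
After 4 (read(4)): returned 'OZ7N', offset=9
After 5 (read(6)): returned '30RY01', offset=15
After 6 (read(8)): returned 'R4ZV469', offset=22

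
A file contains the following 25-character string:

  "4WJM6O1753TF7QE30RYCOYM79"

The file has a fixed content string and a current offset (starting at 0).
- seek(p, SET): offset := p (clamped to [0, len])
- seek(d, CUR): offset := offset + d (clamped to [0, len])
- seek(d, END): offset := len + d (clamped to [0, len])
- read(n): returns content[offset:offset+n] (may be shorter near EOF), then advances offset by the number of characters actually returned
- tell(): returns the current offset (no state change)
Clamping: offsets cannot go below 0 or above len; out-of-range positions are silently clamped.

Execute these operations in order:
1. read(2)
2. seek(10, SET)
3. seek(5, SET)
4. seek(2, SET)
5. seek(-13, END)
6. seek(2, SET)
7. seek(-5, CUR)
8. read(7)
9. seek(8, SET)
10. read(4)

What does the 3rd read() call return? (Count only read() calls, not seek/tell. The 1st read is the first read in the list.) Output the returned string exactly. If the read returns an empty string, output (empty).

Answer: 53TF

Derivation:
After 1 (read(2)): returned '4W', offset=2
After 2 (seek(10, SET)): offset=10
After 3 (seek(5, SET)): offset=5
After 4 (seek(2, SET)): offset=2
After 5 (seek(-13, END)): offset=12
After 6 (seek(2, SET)): offset=2
After 7 (seek(-5, CUR)): offset=0
After 8 (read(7)): returned '4WJM6O1', offset=7
After 9 (seek(8, SET)): offset=8
After 10 (read(4)): returned '53TF', offset=12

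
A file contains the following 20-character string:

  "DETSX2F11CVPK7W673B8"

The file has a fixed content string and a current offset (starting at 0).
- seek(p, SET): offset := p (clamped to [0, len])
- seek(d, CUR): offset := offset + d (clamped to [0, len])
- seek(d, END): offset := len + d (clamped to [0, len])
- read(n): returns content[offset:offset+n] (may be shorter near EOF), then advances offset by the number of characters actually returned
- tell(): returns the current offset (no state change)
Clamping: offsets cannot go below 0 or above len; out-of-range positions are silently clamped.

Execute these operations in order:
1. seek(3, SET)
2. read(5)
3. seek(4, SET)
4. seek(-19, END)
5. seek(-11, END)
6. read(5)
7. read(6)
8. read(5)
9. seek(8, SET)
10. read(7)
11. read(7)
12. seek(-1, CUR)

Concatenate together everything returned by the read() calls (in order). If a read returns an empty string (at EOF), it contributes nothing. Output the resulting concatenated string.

Answer: SX2F1CVPK7W673B81CVPK7W673B8

Derivation:
After 1 (seek(3, SET)): offset=3
After 2 (read(5)): returned 'SX2F1', offset=8
After 3 (seek(4, SET)): offset=4
After 4 (seek(-19, END)): offset=1
After 5 (seek(-11, END)): offset=9
After 6 (read(5)): returned 'CVPK7', offset=14
After 7 (read(6)): returned 'W673B8', offset=20
After 8 (read(5)): returned '', offset=20
After 9 (seek(8, SET)): offset=8
After 10 (read(7)): returned '1CVPK7W', offset=15
After 11 (read(7)): returned '673B8', offset=20
After 12 (seek(-1, CUR)): offset=19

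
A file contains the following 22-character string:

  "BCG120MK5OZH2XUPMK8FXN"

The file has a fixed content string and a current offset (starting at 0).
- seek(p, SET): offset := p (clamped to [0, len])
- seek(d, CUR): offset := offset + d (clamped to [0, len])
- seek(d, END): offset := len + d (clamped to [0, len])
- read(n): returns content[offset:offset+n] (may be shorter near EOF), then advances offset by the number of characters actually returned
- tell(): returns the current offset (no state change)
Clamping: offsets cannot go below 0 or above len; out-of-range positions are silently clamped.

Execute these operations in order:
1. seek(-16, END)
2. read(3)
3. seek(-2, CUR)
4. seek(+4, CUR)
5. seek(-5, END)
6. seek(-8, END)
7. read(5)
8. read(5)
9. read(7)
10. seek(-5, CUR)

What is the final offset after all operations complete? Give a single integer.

After 1 (seek(-16, END)): offset=6
After 2 (read(3)): returned 'MK5', offset=9
After 3 (seek(-2, CUR)): offset=7
After 4 (seek(+4, CUR)): offset=11
After 5 (seek(-5, END)): offset=17
After 6 (seek(-8, END)): offset=14
After 7 (read(5)): returned 'UPMK8', offset=19
After 8 (read(5)): returned 'FXN', offset=22
After 9 (read(7)): returned '', offset=22
After 10 (seek(-5, CUR)): offset=17

Answer: 17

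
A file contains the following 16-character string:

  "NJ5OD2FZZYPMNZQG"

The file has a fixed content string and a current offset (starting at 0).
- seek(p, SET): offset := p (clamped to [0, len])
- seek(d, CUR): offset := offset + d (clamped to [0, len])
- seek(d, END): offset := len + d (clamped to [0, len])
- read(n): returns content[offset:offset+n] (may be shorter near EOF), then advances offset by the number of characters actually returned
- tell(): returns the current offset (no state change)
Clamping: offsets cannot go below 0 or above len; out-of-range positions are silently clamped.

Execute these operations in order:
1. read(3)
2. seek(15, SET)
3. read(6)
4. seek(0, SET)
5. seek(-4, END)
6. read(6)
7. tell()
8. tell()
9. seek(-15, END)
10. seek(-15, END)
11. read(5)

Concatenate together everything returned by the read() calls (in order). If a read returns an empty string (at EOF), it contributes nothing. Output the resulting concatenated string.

Answer: NJ5GNZQGJ5OD2

Derivation:
After 1 (read(3)): returned 'NJ5', offset=3
After 2 (seek(15, SET)): offset=15
After 3 (read(6)): returned 'G', offset=16
After 4 (seek(0, SET)): offset=0
After 5 (seek(-4, END)): offset=12
After 6 (read(6)): returned 'NZQG', offset=16
After 7 (tell()): offset=16
After 8 (tell()): offset=16
After 9 (seek(-15, END)): offset=1
After 10 (seek(-15, END)): offset=1
After 11 (read(5)): returned 'J5OD2', offset=6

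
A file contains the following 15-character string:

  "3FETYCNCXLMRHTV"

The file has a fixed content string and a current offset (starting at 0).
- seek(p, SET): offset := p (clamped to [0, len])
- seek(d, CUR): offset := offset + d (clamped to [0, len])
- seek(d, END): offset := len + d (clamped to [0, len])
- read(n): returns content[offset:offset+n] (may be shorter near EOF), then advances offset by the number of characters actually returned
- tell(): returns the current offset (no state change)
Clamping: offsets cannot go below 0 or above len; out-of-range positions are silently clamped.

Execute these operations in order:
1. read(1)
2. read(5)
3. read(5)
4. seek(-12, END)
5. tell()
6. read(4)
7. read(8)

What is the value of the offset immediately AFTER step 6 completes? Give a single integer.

Answer: 7

Derivation:
After 1 (read(1)): returned '3', offset=1
After 2 (read(5)): returned 'FETYC', offset=6
After 3 (read(5)): returned 'NCXLM', offset=11
After 4 (seek(-12, END)): offset=3
After 5 (tell()): offset=3
After 6 (read(4)): returned 'TYCN', offset=7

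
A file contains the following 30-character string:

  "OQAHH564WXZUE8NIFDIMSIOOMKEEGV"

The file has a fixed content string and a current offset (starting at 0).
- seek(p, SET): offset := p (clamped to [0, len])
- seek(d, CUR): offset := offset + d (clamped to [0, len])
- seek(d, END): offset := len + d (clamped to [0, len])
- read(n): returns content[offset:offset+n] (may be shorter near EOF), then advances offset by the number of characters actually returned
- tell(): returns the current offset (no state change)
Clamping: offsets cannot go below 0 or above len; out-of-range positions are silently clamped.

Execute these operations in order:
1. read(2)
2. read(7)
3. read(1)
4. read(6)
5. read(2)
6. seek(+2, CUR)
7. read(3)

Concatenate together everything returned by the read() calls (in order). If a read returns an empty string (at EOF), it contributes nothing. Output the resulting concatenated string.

After 1 (read(2)): returned 'OQ', offset=2
After 2 (read(7)): returned 'AHH564W', offset=9
After 3 (read(1)): returned 'X', offset=10
After 4 (read(6)): returned 'ZUE8NI', offset=16
After 5 (read(2)): returned 'FD', offset=18
After 6 (seek(+2, CUR)): offset=20
After 7 (read(3)): returned 'SIO', offset=23

Answer: OQAHH564WXZUE8NIFDSIO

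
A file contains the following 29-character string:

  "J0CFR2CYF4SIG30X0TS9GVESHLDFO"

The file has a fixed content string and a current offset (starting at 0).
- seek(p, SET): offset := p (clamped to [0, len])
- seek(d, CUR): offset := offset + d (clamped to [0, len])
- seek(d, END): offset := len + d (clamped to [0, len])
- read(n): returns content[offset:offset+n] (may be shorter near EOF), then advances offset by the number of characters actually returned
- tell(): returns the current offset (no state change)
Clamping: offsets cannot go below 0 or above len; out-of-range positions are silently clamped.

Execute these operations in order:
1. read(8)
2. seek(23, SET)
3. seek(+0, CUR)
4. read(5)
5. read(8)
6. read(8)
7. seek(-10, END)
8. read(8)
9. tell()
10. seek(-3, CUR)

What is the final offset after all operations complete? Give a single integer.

Answer: 24

Derivation:
After 1 (read(8)): returned 'J0CFR2CY', offset=8
After 2 (seek(23, SET)): offset=23
After 3 (seek(+0, CUR)): offset=23
After 4 (read(5)): returned 'SHLDF', offset=28
After 5 (read(8)): returned 'O', offset=29
After 6 (read(8)): returned '', offset=29
After 7 (seek(-10, END)): offset=19
After 8 (read(8)): returned '9GVESHLD', offset=27
After 9 (tell()): offset=27
After 10 (seek(-3, CUR)): offset=24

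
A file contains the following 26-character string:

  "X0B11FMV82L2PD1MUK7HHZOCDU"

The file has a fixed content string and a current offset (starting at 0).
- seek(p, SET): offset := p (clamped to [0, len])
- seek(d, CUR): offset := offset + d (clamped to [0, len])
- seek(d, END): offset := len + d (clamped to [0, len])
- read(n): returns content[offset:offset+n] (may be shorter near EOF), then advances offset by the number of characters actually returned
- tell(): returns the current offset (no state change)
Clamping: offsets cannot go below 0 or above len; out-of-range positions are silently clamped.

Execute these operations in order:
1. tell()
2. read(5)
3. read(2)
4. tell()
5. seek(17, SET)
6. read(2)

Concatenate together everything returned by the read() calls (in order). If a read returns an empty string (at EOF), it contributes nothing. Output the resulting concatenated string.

Answer: X0B11FMK7

Derivation:
After 1 (tell()): offset=0
After 2 (read(5)): returned 'X0B11', offset=5
After 3 (read(2)): returned 'FM', offset=7
After 4 (tell()): offset=7
After 5 (seek(17, SET)): offset=17
After 6 (read(2)): returned 'K7', offset=19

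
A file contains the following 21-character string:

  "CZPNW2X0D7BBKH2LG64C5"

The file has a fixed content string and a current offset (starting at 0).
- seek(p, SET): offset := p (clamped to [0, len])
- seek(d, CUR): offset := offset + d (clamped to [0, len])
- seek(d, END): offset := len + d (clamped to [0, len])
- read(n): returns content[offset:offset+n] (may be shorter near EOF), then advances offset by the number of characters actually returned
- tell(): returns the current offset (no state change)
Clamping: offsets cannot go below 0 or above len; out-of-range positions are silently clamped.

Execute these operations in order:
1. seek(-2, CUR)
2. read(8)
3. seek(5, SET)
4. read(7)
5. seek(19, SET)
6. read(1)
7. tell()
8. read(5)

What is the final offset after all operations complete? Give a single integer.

Answer: 21

Derivation:
After 1 (seek(-2, CUR)): offset=0
After 2 (read(8)): returned 'CZPNW2X0', offset=8
After 3 (seek(5, SET)): offset=5
After 4 (read(7)): returned '2X0D7BB', offset=12
After 5 (seek(19, SET)): offset=19
After 6 (read(1)): returned 'C', offset=20
After 7 (tell()): offset=20
After 8 (read(5)): returned '5', offset=21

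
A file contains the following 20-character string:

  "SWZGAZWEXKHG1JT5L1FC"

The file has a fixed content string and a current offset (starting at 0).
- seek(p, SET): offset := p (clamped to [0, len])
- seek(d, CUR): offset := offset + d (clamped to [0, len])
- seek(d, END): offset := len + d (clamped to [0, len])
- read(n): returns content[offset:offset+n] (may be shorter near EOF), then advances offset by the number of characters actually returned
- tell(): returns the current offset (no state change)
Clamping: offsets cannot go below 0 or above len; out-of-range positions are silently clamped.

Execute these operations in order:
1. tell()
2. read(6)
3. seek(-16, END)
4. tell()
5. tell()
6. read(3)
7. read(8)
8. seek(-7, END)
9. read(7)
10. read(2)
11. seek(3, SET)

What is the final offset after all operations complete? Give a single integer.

Answer: 3

Derivation:
After 1 (tell()): offset=0
After 2 (read(6)): returned 'SWZGAZ', offset=6
After 3 (seek(-16, END)): offset=4
After 4 (tell()): offset=4
After 5 (tell()): offset=4
After 6 (read(3)): returned 'AZW', offset=7
After 7 (read(8)): returned 'EXKHG1JT', offset=15
After 8 (seek(-7, END)): offset=13
After 9 (read(7)): returned 'JT5L1FC', offset=20
After 10 (read(2)): returned '', offset=20
After 11 (seek(3, SET)): offset=3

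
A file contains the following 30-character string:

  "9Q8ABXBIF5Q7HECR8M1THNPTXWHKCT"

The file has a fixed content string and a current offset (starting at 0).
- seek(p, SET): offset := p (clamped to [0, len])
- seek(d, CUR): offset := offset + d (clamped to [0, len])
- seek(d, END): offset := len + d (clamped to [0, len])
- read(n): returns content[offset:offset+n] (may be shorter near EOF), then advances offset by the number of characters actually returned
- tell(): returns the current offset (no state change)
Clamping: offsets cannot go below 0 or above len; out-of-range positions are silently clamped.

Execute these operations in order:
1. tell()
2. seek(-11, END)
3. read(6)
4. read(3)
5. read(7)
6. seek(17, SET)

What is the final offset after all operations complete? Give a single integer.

Answer: 17

Derivation:
After 1 (tell()): offset=0
After 2 (seek(-11, END)): offset=19
After 3 (read(6)): returned 'THNPTX', offset=25
After 4 (read(3)): returned 'WHK', offset=28
After 5 (read(7)): returned 'CT', offset=30
After 6 (seek(17, SET)): offset=17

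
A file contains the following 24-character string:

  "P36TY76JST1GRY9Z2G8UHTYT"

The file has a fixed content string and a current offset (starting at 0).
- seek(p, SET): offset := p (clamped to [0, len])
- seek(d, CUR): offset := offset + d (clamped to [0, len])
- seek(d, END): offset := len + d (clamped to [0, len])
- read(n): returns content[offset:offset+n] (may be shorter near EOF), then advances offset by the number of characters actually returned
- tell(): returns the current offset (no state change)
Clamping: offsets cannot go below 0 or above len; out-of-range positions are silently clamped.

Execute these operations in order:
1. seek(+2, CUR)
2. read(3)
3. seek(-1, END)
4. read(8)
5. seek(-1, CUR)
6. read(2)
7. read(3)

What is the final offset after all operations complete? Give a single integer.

After 1 (seek(+2, CUR)): offset=2
After 2 (read(3)): returned '6TY', offset=5
After 3 (seek(-1, END)): offset=23
After 4 (read(8)): returned 'T', offset=24
After 5 (seek(-1, CUR)): offset=23
After 6 (read(2)): returned 'T', offset=24
After 7 (read(3)): returned '', offset=24

Answer: 24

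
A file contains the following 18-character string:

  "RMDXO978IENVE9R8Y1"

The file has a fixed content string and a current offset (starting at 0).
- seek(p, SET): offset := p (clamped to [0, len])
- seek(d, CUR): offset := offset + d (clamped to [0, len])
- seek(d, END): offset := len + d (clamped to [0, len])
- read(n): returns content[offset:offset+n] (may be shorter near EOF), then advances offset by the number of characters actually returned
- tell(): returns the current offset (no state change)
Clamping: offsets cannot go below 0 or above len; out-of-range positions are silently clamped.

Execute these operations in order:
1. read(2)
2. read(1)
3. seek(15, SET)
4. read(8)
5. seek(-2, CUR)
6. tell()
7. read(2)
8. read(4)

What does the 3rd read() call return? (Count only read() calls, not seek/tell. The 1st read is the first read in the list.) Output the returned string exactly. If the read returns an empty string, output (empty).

After 1 (read(2)): returned 'RM', offset=2
After 2 (read(1)): returned 'D', offset=3
After 3 (seek(15, SET)): offset=15
After 4 (read(8)): returned '8Y1', offset=18
After 5 (seek(-2, CUR)): offset=16
After 6 (tell()): offset=16
After 7 (read(2)): returned 'Y1', offset=18
After 8 (read(4)): returned '', offset=18

Answer: 8Y1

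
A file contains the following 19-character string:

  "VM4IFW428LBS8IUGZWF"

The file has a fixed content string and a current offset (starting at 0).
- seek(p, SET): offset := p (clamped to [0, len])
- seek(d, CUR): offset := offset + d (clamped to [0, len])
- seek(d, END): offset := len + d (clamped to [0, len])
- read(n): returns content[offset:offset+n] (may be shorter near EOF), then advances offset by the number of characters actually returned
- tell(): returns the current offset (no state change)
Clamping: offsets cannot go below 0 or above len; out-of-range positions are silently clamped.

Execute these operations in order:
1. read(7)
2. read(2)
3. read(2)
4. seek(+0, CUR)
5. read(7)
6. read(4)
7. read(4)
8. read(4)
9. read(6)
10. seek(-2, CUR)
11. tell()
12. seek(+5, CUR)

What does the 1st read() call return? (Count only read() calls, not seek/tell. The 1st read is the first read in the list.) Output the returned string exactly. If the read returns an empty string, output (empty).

Answer: VM4IFW4

Derivation:
After 1 (read(7)): returned 'VM4IFW4', offset=7
After 2 (read(2)): returned '28', offset=9
After 3 (read(2)): returned 'LB', offset=11
After 4 (seek(+0, CUR)): offset=11
After 5 (read(7)): returned 'S8IUGZW', offset=18
After 6 (read(4)): returned 'F', offset=19
After 7 (read(4)): returned '', offset=19
After 8 (read(4)): returned '', offset=19
After 9 (read(6)): returned '', offset=19
After 10 (seek(-2, CUR)): offset=17
After 11 (tell()): offset=17
After 12 (seek(+5, CUR)): offset=19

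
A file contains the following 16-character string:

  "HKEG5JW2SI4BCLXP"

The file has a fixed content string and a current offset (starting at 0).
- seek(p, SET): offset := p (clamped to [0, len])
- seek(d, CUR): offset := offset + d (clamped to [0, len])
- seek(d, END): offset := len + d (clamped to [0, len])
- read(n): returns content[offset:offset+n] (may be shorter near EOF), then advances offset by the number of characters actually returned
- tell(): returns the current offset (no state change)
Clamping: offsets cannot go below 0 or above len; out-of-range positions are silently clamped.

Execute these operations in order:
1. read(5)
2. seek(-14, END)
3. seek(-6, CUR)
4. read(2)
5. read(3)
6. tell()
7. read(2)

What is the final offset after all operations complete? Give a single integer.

After 1 (read(5)): returned 'HKEG5', offset=5
After 2 (seek(-14, END)): offset=2
After 3 (seek(-6, CUR)): offset=0
After 4 (read(2)): returned 'HK', offset=2
After 5 (read(3)): returned 'EG5', offset=5
After 6 (tell()): offset=5
After 7 (read(2)): returned 'JW', offset=7

Answer: 7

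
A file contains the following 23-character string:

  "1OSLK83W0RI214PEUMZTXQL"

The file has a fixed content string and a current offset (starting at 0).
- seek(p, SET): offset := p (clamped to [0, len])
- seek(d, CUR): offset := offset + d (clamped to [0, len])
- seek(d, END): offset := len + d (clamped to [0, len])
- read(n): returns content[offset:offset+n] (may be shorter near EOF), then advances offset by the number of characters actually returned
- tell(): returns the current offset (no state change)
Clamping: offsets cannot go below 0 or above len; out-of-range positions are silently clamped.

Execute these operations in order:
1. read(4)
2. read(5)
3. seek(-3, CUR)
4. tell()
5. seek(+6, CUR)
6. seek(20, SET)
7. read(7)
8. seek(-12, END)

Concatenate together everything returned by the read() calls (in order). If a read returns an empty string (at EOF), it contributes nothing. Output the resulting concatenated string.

Answer: 1OSLK83W0XQL

Derivation:
After 1 (read(4)): returned '1OSL', offset=4
After 2 (read(5)): returned 'K83W0', offset=9
After 3 (seek(-3, CUR)): offset=6
After 4 (tell()): offset=6
After 5 (seek(+6, CUR)): offset=12
After 6 (seek(20, SET)): offset=20
After 7 (read(7)): returned 'XQL', offset=23
After 8 (seek(-12, END)): offset=11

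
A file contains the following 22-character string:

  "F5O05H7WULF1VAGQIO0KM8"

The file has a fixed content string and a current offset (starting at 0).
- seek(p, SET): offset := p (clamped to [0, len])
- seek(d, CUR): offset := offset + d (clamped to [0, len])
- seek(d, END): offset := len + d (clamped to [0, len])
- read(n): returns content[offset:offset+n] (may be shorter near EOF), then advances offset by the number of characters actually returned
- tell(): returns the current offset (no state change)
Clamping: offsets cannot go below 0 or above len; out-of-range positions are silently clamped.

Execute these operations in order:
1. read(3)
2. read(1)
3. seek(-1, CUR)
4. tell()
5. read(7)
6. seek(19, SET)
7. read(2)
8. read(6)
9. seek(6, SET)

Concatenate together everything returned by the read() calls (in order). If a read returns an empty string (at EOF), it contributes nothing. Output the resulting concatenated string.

After 1 (read(3)): returned 'F5O', offset=3
After 2 (read(1)): returned '0', offset=4
After 3 (seek(-1, CUR)): offset=3
After 4 (tell()): offset=3
After 5 (read(7)): returned '05H7WUL', offset=10
After 6 (seek(19, SET)): offset=19
After 7 (read(2)): returned 'KM', offset=21
After 8 (read(6)): returned '8', offset=22
After 9 (seek(6, SET)): offset=6

Answer: F5O005H7WULKM8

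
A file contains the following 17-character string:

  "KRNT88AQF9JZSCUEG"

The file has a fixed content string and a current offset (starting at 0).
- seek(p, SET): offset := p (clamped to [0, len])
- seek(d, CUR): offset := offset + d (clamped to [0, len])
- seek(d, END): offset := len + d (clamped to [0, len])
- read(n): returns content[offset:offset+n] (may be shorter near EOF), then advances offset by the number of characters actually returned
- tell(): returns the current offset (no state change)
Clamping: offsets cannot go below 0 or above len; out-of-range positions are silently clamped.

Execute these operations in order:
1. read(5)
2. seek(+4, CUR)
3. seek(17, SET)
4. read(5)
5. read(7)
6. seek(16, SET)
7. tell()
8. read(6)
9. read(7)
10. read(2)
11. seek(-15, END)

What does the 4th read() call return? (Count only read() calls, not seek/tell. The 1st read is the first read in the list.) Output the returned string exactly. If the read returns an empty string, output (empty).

After 1 (read(5)): returned 'KRNT8', offset=5
After 2 (seek(+4, CUR)): offset=9
After 3 (seek(17, SET)): offset=17
After 4 (read(5)): returned '', offset=17
After 5 (read(7)): returned '', offset=17
After 6 (seek(16, SET)): offset=16
After 7 (tell()): offset=16
After 8 (read(6)): returned 'G', offset=17
After 9 (read(7)): returned '', offset=17
After 10 (read(2)): returned '', offset=17
After 11 (seek(-15, END)): offset=2

Answer: G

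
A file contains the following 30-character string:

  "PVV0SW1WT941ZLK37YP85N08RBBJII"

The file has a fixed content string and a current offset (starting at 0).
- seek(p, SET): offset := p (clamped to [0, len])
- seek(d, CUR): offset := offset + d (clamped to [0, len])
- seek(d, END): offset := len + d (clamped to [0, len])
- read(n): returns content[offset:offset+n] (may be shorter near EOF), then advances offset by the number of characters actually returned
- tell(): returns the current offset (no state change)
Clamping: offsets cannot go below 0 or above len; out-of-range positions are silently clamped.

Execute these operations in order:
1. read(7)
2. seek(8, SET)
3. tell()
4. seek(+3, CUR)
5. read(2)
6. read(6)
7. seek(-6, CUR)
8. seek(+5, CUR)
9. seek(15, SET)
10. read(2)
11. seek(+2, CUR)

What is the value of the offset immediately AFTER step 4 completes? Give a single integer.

After 1 (read(7)): returned 'PVV0SW1', offset=7
After 2 (seek(8, SET)): offset=8
After 3 (tell()): offset=8
After 4 (seek(+3, CUR)): offset=11

Answer: 11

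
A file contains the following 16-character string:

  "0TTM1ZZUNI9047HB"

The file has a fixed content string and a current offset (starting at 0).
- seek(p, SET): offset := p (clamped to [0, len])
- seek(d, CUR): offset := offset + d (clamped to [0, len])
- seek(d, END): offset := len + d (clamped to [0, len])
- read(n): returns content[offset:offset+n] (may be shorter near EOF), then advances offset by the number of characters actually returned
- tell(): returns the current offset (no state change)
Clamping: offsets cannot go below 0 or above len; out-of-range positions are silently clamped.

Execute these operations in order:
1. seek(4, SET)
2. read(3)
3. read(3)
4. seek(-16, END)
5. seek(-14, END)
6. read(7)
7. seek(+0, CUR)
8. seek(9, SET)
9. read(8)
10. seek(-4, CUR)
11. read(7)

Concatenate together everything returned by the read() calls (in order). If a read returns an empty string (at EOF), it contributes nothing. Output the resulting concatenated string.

After 1 (seek(4, SET)): offset=4
After 2 (read(3)): returned '1ZZ', offset=7
After 3 (read(3)): returned 'UNI', offset=10
After 4 (seek(-16, END)): offset=0
After 5 (seek(-14, END)): offset=2
After 6 (read(7)): returned 'TM1ZZUN', offset=9
After 7 (seek(+0, CUR)): offset=9
After 8 (seek(9, SET)): offset=9
After 9 (read(8)): returned 'I9047HB', offset=16
After 10 (seek(-4, CUR)): offset=12
After 11 (read(7)): returned '47HB', offset=16

Answer: 1ZZUNITM1ZZUNI9047HB47HB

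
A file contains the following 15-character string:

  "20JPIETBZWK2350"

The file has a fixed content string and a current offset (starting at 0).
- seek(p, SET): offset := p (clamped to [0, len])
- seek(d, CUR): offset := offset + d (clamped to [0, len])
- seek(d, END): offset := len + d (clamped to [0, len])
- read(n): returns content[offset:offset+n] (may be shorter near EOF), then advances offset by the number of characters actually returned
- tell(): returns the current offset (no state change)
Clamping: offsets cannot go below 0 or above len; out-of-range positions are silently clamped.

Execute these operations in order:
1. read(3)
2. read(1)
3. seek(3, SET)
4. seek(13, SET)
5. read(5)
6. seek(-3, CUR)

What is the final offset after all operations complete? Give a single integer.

Answer: 12

Derivation:
After 1 (read(3)): returned '20J', offset=3
After 2 (read(1)): returned 'P', offset=4
After 3 (seek(3, SET)): offset=3
After 4 (seek(13, SET)): offset=13
After 5 (read(5)): returned '50', offset=15
After 6 (seek(-3, CUR)): offset=12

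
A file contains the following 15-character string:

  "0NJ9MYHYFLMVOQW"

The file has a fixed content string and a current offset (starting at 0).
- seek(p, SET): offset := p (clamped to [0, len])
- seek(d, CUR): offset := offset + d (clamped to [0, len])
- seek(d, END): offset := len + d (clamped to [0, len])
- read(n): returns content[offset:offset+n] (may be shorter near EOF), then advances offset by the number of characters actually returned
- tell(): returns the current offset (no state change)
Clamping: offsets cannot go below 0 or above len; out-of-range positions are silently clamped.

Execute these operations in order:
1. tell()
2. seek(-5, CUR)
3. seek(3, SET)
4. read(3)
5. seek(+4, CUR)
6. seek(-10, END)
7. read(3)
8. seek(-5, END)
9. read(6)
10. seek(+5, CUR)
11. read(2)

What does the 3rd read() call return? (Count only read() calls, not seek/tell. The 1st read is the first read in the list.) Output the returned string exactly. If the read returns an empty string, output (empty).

Answer: MVOQW

Derivation:
After 1 (tell()): offset=0
After 2 (seek(-5, CUR)): offset=0
After 3 (seek(3, SET)): offset=3
After 4 (read(3)): returned '9MY', offset=6
After 5 (seek(+4, CUR)): offset=10
After 6 (seek(-10, END)): offset=5
After 7 (read(3)): returned 'YHY', offset=8
After 8 (seek(-5, END)): offset=10
After 9 (read(6)): returned 'MVOQW', offset=15
After 10 (seek(+5, CUR)): offset=15
After 11 (read(2)): returned '', offset=15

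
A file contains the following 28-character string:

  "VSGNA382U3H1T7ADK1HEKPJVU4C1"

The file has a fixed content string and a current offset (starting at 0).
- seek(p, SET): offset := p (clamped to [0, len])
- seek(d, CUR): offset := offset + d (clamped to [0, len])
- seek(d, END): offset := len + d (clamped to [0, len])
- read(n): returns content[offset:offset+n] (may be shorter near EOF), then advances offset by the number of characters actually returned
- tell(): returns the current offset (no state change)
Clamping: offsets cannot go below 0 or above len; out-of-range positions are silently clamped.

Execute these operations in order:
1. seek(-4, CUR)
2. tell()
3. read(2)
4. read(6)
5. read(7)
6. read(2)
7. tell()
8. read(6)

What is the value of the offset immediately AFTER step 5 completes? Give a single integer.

Answer: 15

Derivation:
After 1 (seek(-4, CUR)): offset=0
After 2 (tell()): offset=0
After 3 (read(2)): returned 'VS', offset=2
After 4 (read(6)): returned 'GNA382', offset=8
After 5 (read(7)): returned 'U3H1T7A', offset=15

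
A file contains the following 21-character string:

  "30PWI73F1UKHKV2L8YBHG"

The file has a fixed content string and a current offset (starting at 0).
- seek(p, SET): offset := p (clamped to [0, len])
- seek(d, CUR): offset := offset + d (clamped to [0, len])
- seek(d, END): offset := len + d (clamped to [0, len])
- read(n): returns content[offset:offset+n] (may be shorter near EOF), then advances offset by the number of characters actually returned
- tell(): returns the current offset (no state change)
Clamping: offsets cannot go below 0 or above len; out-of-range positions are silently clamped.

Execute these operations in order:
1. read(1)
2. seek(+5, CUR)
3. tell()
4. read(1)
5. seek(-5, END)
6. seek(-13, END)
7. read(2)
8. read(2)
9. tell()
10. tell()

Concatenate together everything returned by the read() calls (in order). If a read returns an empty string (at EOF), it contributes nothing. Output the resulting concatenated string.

Answer: 331UKH

Derivation:
After 1 (read(1)): returned '3', offset=1
After 2 (seek(+5, CUR)): offset=6
After 3 (tell()): offset=6
After 4 (read(1)): returned '3', offset=7
After 5 (seek(-5, END)): offset=16
After 6 (seek(-13, END)): offset=8
After 7 (read(2)): returned '1U', offset=10
After 8 (read(2)): returned 'KH', offset=12
After 9 (tell()): offset=12
After 10 (tell()): offset=12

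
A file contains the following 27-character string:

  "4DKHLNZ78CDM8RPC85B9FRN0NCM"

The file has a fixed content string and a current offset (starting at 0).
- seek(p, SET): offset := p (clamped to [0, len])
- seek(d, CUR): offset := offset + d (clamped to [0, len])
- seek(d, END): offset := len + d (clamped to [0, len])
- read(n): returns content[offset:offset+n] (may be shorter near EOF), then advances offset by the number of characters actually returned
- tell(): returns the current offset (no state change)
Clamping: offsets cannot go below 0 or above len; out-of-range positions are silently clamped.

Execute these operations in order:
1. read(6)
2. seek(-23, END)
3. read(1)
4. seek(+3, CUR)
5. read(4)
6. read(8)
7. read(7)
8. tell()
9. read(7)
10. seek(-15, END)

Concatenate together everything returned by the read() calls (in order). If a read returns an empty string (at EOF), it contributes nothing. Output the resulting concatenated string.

Answer: 4DKHLNL8CDM8RPC85B9FRN0NCM

Derivation:
After 1 (read(6)): returned '4DKHLN', offset=6
After 2 (seek(-23, END)): offset=4
After 3 (read(1)): returned 'L', offset=5
After 4 (seek(+3, CUR)): offset=8
After 5 (read(4)): returned '8CDM', offset=12
After 6 (read(8)): returned '8RPC85B9', offset=20
After 7 (read(7)): returned 'FRN0NCM', offset=27
After 8 (tell()): offset=27
After 9 (read(7)): returned '', offset=27
After 10 (seek(-15, END)): offset=12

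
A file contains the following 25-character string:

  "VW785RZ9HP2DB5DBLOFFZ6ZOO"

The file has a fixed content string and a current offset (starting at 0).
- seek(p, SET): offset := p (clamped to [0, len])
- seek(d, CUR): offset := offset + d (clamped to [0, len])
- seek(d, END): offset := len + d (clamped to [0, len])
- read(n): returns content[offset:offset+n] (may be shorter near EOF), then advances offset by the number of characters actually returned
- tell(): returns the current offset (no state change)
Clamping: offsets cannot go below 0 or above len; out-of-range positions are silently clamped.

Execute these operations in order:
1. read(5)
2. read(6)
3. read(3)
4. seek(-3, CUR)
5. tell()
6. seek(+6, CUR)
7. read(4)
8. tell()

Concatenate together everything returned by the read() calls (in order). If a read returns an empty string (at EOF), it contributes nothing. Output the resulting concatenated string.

After 1 (read(5)): returned 'VW785', offset=5
After 2 (read(6)): returned 'RZ9HP2', offset=11
After 3 (read(3)): returned 'DB5', offset=14
After 4 (seek(-3, CUR)): offset=11
After 5 (tell()): offset=11
After 6 (seek(+6, CUR)): offset=17
After 7 (read(4)): returned 'OFFZ', offset=21
After 8 (tell()): offset=21

Answer: VW785RZ9HP2DB5OFFZ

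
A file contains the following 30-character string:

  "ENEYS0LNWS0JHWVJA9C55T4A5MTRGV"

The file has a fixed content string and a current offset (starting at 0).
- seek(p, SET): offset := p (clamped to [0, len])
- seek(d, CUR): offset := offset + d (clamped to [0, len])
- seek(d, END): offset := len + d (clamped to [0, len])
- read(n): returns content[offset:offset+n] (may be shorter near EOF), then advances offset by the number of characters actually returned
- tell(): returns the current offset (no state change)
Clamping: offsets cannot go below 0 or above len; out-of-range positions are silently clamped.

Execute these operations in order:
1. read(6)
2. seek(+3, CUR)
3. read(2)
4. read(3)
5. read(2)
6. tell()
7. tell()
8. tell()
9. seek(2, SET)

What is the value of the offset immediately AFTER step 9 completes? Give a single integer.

Answer: 2

Derivation:
After 1 (read(6)): returned 'ENEYS0', offset=6
After 2 (seek(+3, CUR)): offset=9
After 3 (read(2)): returned 'S0', offset=11
After 4 (read(3)): returned 'JHW', offset=14
After 5 (read(2)): returned 'VJ', offset=16
After 6 (tell()): offset=16
After 7 (tell()): offset=16
After 8 (tell()): offset=16
After 9 (seek(2, SET)): offset=2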